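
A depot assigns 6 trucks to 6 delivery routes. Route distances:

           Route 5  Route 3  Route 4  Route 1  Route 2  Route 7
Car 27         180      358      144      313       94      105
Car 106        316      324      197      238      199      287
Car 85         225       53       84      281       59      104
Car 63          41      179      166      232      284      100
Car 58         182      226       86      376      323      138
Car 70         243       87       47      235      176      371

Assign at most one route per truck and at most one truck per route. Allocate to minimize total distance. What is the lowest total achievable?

Optimal: Car 27→Route 2 (94 km), Car 106→Route 1 (238 km), Car 85→Route 3 (53 km), Car 63→Route 5 (41 km), Car 58→Route 7 (138 km), Car 70→Route 4 (47 km) — total 94+238+53+41+138+47 = 611 km.
Row-greedy (each truck in turn takes its cheapest remaining route) gives 758 km, worse by 147.
No other one-to-one assignment undercuts 611 km.

Min total: 611 km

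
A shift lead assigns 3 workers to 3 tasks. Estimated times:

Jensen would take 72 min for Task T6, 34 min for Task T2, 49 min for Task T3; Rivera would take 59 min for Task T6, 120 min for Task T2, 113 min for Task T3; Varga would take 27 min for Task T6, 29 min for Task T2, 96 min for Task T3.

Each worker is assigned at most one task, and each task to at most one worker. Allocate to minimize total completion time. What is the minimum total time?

Optimal: Jensen→Task T3 (49 min), Rivera→Task T6 (59 min), Varga→Task T2 (29 min) — total 49+59+29 = 137 min.
Column-greedy (each task in turn goes to its cheapest remaining worker) gives 174 min, worse by 37.
Swapping Varga↔Jensen (Varga→Task T3 96 min, Jensen→Task T2 34 min) adds 52.
Every other assignment is strictly worse.

Min total: 137 min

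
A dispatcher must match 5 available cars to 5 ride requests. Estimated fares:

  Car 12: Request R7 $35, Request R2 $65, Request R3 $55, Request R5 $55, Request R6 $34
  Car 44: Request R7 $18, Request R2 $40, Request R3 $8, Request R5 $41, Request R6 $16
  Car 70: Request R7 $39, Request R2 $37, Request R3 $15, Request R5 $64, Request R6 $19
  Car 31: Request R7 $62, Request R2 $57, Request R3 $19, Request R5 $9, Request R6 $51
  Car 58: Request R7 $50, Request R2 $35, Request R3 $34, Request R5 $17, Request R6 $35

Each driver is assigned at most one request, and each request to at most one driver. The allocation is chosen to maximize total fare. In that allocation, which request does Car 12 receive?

Optimal: Car 12→Request R3 ($55), Car 44→Request R2 ($40), Car 70→Request R5 ($64), Car 31→Request R6 ($51), Car 58→Request R7 ($50) — total 55+40+64+51+50 = $260.
Column-greedy (each request in turn goes to its best remaining driver) gives $241, worse by 19.
Every other assignment is strictly worse.
Car 12's own top request is Request R2 ($65), but forcing Car 12→Request R2 and reassigning the rest optimally gives only $241 — worse by 19.

Car 12 receives Request R3.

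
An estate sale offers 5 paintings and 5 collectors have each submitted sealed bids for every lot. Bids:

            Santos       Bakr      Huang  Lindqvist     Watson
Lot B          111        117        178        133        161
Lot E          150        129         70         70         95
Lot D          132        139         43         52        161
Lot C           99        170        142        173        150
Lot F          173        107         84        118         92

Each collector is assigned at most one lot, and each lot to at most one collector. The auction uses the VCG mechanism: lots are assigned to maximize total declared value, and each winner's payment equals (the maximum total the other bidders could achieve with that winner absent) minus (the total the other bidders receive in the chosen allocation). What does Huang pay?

Huang pays $10.

Efficient allocation: Santos→Lot F ($173), Bakr→Lot E ($129), Huang→Lot B ($178), Lindqvist→Lot C ($173), Watson→Lot D ($161); total welfare W = $814.
Huang receives Lot B at value $178, so the others get W − 178 = $636.
Without Huang: best allocation of the remaining 4 bidders over all 5 lots is Santos→Lot F ($173), Bakr→Lot D ($139), Lindqvist→Lot C ($173), Watson→Lot B ($161), total $646.
VCG payment = (others' best without Huang) − (others' welfare with Huang) = 646 − 636 = $10.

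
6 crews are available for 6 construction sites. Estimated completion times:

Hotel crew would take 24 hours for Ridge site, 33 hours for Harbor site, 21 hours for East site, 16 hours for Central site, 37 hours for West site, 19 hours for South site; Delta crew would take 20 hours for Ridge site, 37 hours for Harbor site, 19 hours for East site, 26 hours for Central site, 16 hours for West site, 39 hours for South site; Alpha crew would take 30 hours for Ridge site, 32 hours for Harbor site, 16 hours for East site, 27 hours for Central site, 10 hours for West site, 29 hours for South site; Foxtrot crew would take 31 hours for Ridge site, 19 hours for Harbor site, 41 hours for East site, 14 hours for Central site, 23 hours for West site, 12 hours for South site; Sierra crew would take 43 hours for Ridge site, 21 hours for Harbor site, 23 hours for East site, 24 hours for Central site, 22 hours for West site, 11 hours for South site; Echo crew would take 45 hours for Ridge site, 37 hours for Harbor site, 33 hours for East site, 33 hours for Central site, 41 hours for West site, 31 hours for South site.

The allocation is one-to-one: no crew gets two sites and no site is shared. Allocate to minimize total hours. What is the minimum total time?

Minimum total: 109 hours

This is a one-to-one assignment (minimum-cost bipartite matching).
Optimal: Hotel crew→Central site (16 hours), Delta crew→Ridge site (20 hours), Alpha crew→West site (10 hours), Foxtrot crew→Harbor site (19 hours), Sierra crew→South site (11 hours), Echo crew→East site (33 hours) — total 16+20+10+19+11+33 = 109 hours.
Column-greedy (each site in turn goes to its cheapest remaining crew) gives 124 hours, worse by 15.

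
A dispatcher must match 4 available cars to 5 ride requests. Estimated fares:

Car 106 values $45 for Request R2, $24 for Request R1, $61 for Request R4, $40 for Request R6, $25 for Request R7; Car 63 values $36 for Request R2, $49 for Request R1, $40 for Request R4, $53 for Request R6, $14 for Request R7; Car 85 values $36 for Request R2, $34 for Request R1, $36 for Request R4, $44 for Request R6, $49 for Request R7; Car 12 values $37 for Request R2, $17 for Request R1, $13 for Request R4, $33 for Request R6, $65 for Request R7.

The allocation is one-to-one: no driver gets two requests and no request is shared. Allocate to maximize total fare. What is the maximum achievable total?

Treat this as an assignment problem: match each driver to one request.
Optimal: Car 106→Request R4 ($61), Car 63→Request R1 ($49), Car 85→Request R6 ($44), Car 12→Request R7 ($65) — total 61+49+44+65 = $219.
Row-greedy (each driver in turn takes its best remaining request) gives $200, worse by 19.
Next-best assignment: Car 106→Request R4, Car 63→Request R6, Car 85→Request R2, Car 12→Request R7 = $215.
Checked against all permutations: $219 is optimal.

Maximum total: $219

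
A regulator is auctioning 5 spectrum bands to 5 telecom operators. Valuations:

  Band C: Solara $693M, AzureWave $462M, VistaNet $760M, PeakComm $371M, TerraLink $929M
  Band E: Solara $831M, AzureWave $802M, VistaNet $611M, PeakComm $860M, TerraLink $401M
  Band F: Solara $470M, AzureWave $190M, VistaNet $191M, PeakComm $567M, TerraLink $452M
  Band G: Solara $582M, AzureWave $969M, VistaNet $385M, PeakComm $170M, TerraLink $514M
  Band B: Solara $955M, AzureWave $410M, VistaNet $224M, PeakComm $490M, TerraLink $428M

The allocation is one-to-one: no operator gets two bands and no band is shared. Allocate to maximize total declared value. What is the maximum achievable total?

This is a one-to-one assignment (maximum-weight bipartite matching).
Optimal: Solara→Band B ($955M), AzureWave→Band G ($969M), VistaNet→Band E ($611M), PeakComm→Band F ($567M), TerraLink→Band C ($929M) — total 955+969+611+567+929 = $4031M.
Column-greedy (each band in turn goes to its best remaining operator) gives $3452M, worse by 579.

Max total: $4031M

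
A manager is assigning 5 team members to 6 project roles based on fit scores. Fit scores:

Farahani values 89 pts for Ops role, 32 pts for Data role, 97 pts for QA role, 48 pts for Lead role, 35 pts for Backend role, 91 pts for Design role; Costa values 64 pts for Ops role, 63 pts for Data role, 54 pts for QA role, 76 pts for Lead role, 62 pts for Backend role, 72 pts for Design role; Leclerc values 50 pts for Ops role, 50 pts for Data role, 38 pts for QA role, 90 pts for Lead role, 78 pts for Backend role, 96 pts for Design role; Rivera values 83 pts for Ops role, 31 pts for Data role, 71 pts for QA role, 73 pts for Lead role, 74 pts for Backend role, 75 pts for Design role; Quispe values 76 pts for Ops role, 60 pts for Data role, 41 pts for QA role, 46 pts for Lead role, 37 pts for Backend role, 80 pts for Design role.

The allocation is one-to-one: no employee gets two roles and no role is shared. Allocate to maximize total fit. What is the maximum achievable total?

Maximum total: 419 pts

Optimal: Farahani→QA role (97 pts), Costa→Lead role (76 pts), Leclerc→Design role (96 pts), Rivera→Backend role (74 pts), Quispe→Ops role (76 pts) — total 97+76+96+74+76 = 419 pts.
Max-entry greedy (repeatedly take the single best remaining cell) gives 412 pts, worse by 7.
Swapping Costa↔Rivera (Costa→Backend role 62 pts, Rivera→Lead role 73 pts) loses 15.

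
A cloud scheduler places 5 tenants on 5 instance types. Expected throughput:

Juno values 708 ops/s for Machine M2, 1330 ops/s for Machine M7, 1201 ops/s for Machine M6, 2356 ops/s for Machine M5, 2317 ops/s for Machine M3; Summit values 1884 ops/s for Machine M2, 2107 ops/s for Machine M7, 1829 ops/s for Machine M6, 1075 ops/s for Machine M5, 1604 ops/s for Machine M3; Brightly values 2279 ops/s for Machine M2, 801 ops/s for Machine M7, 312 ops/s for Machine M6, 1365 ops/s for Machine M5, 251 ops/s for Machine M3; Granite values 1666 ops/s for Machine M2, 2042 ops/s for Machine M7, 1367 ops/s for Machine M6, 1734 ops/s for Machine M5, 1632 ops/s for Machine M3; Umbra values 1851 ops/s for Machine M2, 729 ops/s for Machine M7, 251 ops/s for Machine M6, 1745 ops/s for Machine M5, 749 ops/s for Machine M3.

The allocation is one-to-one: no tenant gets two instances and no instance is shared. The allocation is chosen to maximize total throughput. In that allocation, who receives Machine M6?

Summit receives Machine M6.

Optimal: Juno→Machine M3 (2317 ops/s), Summit→Machine M6 (1829 ops/s), Brightly→Machine M2 (2279 ops/s), Granite→Machine M7 (2042 ops/s), Umbra→Machine M5 (1745 ops/s) — total 2317+1829+2279+2042+1745 = 10212 ops/s.
Max-entry greedy (repeatedly take the single best remaining cell) gives 8625 ops/s, worse by 1587.
Swapping Summit↔Juno (Summit→Machine M3 1604 ops/s, Juno→Machine M6 1201 ops/s) loses 1341.
No other one-to-one assignment exceeds 10212 ops/s.
Summit's own top instance is Machine M7 (2107 ops/s), but forcing Summit→Machine M7 and reassigning the rest optimally gives only 9815 ops/s — worse by 397.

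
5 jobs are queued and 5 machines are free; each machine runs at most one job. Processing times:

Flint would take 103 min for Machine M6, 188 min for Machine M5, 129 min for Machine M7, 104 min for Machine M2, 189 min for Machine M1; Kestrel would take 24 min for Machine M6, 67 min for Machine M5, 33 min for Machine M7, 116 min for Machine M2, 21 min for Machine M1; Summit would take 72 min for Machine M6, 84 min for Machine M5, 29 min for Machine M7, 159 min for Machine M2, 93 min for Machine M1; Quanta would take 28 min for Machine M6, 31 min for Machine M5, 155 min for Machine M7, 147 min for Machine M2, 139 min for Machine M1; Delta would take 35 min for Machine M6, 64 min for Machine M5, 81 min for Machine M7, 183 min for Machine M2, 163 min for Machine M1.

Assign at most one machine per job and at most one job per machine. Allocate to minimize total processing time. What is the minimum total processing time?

Optimal: Flint→Machine M2 (104 min), Kestrel→Machine M1 (21 min), Summit→Machine M7 (29 min), Quanta→Machine M5 (31 min), Delta→Machine M6 (35 min) — total 104+21+29+31+35 = 220 min.
Column-greedy (each machine in turn goes to its cheapest remaining job) gives 351 min, worse by 131.
No other one-to-one assignment undercuts 220 min.

Minimum total: 220 min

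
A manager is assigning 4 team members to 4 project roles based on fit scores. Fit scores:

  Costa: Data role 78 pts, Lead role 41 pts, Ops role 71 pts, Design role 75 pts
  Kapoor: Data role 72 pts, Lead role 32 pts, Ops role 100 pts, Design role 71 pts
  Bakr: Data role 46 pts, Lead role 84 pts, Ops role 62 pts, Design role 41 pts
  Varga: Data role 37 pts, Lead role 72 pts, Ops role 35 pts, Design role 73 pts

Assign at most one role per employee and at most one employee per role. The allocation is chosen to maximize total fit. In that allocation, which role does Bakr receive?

Treat this as an assignment problem: match each employee to one role.
Optimal: Costa→Data role (78 pts), Kapoor→Ops role (100 pts), Bakr→Lead role (84 pts), Varga→Design role (73 pts) — total 78+100+84+73 = 335 pts.
Next-best assignment: Costa→Ops role, Kapoor→Data role, Bakr→Lead role, Varga→Design role = 300 pts.
Swapping Bakr↔Kapoor (Bakr→Ops role 62 pts, Kapoor→Lead role 32 pts) loses 90.
Checked against all permutations: 335 pts is optimal.

Bakr receives Lead role.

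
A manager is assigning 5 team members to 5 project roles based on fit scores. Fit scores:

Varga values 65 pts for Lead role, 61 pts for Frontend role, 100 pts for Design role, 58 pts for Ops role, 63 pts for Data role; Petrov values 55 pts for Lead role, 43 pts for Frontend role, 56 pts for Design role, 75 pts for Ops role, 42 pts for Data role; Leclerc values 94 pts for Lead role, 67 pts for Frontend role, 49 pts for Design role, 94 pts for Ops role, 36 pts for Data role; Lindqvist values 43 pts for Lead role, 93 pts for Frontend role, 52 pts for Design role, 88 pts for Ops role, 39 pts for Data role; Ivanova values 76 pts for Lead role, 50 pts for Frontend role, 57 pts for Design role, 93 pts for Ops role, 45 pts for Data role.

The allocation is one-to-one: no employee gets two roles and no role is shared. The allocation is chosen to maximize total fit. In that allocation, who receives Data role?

Petrov receives Data role.

Optimal: Varga→Design role (100 pts), Petrov→Data role (42 pts), Leclerc→Lead role (94 pts), Lindqvist→Frontend role (93 pts), Ivanova→Ops role (93 pts) — total 100+42+94+93+93 = 422 pts.
Row-greedy (each employee in turn takes its best remaining role) gives 407 pts, worse by 15.
Every other assignment is strictly worse.
Petrov's own top role is Ops role (75 pts), but forcing Petrov→Ops role and reassigning the rest optimally gives only 407 pts — worse by 15.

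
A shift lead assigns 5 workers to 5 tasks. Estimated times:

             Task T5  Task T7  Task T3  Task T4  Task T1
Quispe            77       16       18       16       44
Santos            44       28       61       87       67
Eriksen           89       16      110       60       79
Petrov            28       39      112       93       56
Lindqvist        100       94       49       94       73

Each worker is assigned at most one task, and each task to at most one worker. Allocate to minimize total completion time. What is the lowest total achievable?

Min total: 176 min

Optimal: Quispe→Task T4 (16 min), Santos→Task T1 (67 min), Eriksen→Task T7 (16 min), Petrov→Task T5 (28 min), Lindqvist→Task T3 (49 min) — total 16+67+16+28+49 = 176 min.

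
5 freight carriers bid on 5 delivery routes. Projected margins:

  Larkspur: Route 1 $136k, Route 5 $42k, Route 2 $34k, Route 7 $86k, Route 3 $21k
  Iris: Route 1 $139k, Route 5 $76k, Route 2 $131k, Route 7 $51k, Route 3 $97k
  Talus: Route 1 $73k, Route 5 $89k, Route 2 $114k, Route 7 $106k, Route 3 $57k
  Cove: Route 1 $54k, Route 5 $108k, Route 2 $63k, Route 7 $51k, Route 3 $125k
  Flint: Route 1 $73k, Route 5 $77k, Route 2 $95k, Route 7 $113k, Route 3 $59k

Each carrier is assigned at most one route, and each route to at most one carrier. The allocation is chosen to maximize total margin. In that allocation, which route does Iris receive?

Iris receives Route 2.

Optimal: Larkspur→Route 1 ($136k), Iris→Route 2 ($131k), Talus→Route 5 ($89k), Cove→Route 3 ($125k), Flint→Route 7 ($113k) — total 136+131+89+125+113 = $594k.
Column-greedy (each route in turn goes to its best remaining carrier) gives $495k, worse by 99.
Every other assignment is strictly worse.
Iris's own top route is Route 1 ($139k), but forcing Iris→Route 1 and reassigning the rest optimally gives only $541k — worse by 53.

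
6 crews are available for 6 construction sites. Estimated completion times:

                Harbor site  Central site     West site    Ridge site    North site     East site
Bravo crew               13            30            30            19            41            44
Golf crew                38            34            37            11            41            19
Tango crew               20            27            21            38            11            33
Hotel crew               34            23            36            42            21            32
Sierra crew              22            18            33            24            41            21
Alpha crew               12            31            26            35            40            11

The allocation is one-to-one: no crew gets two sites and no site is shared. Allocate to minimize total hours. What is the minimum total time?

Optimal: Bravo crew→Harbor site (13 hours), Golf crew→Ridge site (11 hours), Tango crew→West site (21 hours), Hotel crew→North site (21 hours), Sierra crew→Central site (18 hours), Alpha crew→East site (11 hours) — total 13+11+21+21+18+11 = 95 hours.
Row-greedy (each crew in turn takes its cheapest remaining site) gives 105 hours, worse by 10.
Next-best assignment: Bravo crew→Harbor site, Golf crew→Ridge site, Tango crew→North site, Hotel crew→West site, Sierra crew→Central site, Alpha crew→East site = 100 hours.

Min total: 95 hours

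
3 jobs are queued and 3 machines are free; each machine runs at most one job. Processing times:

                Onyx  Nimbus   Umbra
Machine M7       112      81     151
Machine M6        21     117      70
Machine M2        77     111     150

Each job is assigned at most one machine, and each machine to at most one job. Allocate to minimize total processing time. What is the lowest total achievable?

Minimum total: 228 min

Optimal: Onyx→Machine M2 (77 min), Nimbus→Machine M7 (81 min), Umbra→Machine M6 (70 min) — total 77+81+70 = 228 min.
Column-greedy (each machine in turn goes to its cheapest remaining job) gives 252 min, worse by 24.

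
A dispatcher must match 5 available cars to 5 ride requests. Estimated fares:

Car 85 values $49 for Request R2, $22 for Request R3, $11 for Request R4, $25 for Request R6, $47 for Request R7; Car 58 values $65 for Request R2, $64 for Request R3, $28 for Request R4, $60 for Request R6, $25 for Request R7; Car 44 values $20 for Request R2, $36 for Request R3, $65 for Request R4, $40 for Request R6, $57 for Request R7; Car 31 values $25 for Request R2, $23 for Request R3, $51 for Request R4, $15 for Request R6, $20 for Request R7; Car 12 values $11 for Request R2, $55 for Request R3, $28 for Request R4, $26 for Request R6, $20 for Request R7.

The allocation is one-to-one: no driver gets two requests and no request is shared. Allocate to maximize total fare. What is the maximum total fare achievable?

Optimal: Car 85→Request R2 ($49), Car 58→Request R6 ($60), Car 44→Request R7 ($57), Car 31→Request R4 ($51), Car 12→Request R3 ($55) — total 49+60+57+51+55 = $272.
Max-entry greedy (repeatedly take the single best remaining cell) gives $247, worse by 25.

Max total: $272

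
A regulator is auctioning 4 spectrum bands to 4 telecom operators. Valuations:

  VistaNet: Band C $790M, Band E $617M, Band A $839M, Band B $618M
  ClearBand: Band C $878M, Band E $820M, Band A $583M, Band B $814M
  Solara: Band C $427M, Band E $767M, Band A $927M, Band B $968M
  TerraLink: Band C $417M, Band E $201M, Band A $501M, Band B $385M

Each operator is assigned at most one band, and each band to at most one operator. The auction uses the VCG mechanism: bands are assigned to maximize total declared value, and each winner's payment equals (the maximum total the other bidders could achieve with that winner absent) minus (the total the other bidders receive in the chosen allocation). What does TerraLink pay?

Efficient allocation: VistaNet→Band C ($790M), ClearBand→Band E ($820M), Solara→Band B ($968M), TerraLink→Band A ($501M); total welfare W = $3079M.
TerraLink receives Band A at value $501M, so the others get W − 501 = $2578M.
Without TerraLink: best allocation of the remaining 3 bidders over all 4 bands is VistaNet→Band A ($839M), ClearBand→Band C ($878M), Solara→Band B ($968M), total $2685M.
VCG payment = (others' best without TerraLink) − (others' welfare with TerraLink) = 2685 − 2578 = $107M.

TerraLink pays $107M.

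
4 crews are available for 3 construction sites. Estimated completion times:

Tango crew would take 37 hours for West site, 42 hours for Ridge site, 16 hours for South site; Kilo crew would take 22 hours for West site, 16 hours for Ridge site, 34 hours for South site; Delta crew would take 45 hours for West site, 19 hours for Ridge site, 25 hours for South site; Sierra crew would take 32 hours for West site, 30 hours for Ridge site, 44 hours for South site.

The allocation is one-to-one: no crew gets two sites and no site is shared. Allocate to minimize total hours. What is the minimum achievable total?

Min total: 57 hours

Optimal: Kilo crew→West site (22 hours), Delta crew→Ridge site (19 hours), Tango crew→South site (16 hours) — total 22+19+16 = 57 hours.
Min-entry greedy (repeatedly take the single cheapest remaining cell) gives 64 hours, worse by 7.
Next-best assignment: Sierra crew→West site, Kilo crew→Ridge site, Tango crew→South site = 64 hours.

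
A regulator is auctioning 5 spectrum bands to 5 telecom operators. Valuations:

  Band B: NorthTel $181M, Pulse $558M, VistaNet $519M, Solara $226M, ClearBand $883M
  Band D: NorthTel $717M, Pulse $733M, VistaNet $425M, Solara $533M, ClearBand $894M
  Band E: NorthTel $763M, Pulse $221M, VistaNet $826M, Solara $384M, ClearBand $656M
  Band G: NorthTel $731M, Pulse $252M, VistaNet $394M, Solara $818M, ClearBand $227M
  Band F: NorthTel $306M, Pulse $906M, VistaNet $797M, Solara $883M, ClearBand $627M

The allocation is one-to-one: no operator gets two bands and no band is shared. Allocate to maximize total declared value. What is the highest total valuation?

Optimal: NorthTel→Band D ($717M), Pulse→Band F ($906M), VistaNet→Band E ($826M), Solara→Band G ($818M), ClearBand→Band B ($883M) — total 717+906+826+818+883 = $4150M.
Row-greedy (each operator in turn takes its best remaining band) gives $3900M, worse by 250.

Max total: $4150M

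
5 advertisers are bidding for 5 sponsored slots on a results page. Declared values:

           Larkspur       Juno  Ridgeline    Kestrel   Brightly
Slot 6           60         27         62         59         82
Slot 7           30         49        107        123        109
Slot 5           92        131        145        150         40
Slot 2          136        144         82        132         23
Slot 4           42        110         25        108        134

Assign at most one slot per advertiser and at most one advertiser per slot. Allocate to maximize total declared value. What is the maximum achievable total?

Optimal: Larkspur→Slot 6 ($60), Juno→Slot 2 ($144), Ridgeline→Slot 5 ($145), Kestrel→Slot 7 ($123), Brightly→Slot 4 ($134) — total 60+144+145+123+134 = $606.
Row-greedy (each advertiser in turn takes its best remaining slot) gives $564, worse by 42.
Next-best assignment: Larkspur→Slot 2, Juno→Slot 4, Ridgeline→Slot 5, Kestrel→Slot 7, Brightly→Slot 6 = $596.

Max total: $606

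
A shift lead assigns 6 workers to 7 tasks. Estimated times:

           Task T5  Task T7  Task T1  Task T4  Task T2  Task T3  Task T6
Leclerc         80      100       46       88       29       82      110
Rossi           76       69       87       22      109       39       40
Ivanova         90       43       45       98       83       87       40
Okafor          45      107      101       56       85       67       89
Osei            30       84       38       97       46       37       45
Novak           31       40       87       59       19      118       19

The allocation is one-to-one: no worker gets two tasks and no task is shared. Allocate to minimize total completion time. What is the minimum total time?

Minimum total: 195 min

Optimal: Leclerc→Task T2 (29 min), Rossi→Task T4 (22 min), Ivanova→Task T7 (43 min), Okafor→Task T5 (45 min), Osei→Task T3 (37 min), Novak→Task T6 (19 min) — total 29+22+43+45+37+19 = 195 min.
Row-greedy (each worker in turn takes its cheapest remaining task) gives 213 min, worse by 18.
Swapping Okafor↔Ivanova (Okafor→Task T7 107 min, Ivanova→Task T5 90 min) adds 109.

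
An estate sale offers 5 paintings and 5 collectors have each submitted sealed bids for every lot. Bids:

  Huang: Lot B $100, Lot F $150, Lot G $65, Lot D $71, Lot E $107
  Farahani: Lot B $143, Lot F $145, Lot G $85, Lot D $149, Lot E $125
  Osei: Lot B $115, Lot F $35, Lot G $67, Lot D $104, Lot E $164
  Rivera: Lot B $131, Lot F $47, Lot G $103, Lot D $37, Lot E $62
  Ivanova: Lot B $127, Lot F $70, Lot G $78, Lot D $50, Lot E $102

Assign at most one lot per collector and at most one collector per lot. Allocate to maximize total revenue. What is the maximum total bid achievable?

Max total: $693

Treat this as an assignment problem: match each collector to one lot.
Optimal: Huang→Lot F ($150), Farahani→Lot D ($149), Osei→Lot E ($164), Rivera→Lot G ($103), Ivanova→Lot B ($127) — total 150+149+164+103+127 = $693.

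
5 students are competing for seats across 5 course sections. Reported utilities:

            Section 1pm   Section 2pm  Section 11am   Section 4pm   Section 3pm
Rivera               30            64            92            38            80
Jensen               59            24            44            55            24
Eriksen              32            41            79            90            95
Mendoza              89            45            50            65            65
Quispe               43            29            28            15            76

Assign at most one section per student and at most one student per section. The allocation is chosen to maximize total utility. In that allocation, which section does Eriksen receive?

Eriksen receives Section 4pm.

Optimal: Rivera→Section 11am (92 points), Jensen→Section 2pm (24 points), Eriksen→Section 4pm (90 points), Mendoza→Section 1pm (89 points), Quispe→Section 3pm (76 points) — total 92+24+90+89+76 = 371 points.
Column-greedy (each section in turn goes to its best remaining student) gives 363 points, worse by 8.
Next-best assignment: Rivera→Section 2pm, Jensen→Section 11am, Eriksen→Section 4pm, Mendoza→Section 1pm, Quispe→Section 3pm = 363 points.
Swapping Quispe↔Rivera (Quispe→Section 11am 28 points, Rivera→Section 3pm 80 points) loses 60.
Eriksen's own top section is Section 3pm (95 points), but forcing Eriksen→Section 3pm and reassigning the rest optimally gives only 360 points — worse by 11.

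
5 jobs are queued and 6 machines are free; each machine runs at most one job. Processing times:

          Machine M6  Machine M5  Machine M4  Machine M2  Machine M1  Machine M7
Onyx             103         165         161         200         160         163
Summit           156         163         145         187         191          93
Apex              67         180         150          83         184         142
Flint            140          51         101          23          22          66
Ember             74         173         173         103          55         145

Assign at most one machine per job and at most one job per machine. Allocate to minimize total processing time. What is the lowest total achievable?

Treat this as an assignment problem: match each job to one machine.
Optimal: Onyx→Machine M6 (103 min), Summit→Machine M7 (93 min), Apex→Machine M2 (83 min), Flint→Machine M5 (51 min), Ember→Machine M1 (55 min) — total 103+93+83+51+55 = 385 min.
Min-entry greedy (repeatedly take the single cheapest remaining cell) gives 446 min, worse by 61.

Min total: 385 min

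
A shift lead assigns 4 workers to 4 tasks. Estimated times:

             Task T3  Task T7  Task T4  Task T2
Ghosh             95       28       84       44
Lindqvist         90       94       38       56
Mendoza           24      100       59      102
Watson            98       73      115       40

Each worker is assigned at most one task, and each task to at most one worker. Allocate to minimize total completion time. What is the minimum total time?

Minimum total: 130 min

This is the linear assignment problem.
Optimal: Ghosh→Task T7 (28 min), Lindqvist→Task T4 (38 min), Mendoza→Task T3 (24 min), Watson→Task T2 (40 min) — total 28+38+24+40 = 130 min.
No other one-to-one assignment undercuts 130 min.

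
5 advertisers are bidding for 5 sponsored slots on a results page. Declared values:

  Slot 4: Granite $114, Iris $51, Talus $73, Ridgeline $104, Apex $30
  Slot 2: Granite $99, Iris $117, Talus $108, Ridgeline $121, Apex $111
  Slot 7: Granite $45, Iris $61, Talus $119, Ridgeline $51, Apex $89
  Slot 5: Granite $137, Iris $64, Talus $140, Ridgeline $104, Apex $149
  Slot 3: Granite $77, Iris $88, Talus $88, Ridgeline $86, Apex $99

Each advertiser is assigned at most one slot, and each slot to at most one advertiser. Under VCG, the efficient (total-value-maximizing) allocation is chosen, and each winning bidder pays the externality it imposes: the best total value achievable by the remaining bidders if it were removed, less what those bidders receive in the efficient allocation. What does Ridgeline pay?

Efficient allocation: Granite→Slot 4 ($114), Iris→Slot 3 ($88), Talus→Slot 7 ($119), Ridgeline→Slot 2 ($121), Apex→Slot 5 ($149); total welfare W = $591.
Ridgeline receives Slot 2 at value $121, so the others get W − 121 = $470.
Without Ridgeline: best allocation of the remaining 4 bidders over all 5 slots is Granite→Slot 4 ($114), Iris→Slot 2 ($117), Talus→Slot 7 ($119), Apex→Slot 5 ($149), total $499.
VCG payment = (others' best without Ridgeline) − (others' welfare with Ridgeline) = 499 − 470 = $29.

Ridgeline pays $29.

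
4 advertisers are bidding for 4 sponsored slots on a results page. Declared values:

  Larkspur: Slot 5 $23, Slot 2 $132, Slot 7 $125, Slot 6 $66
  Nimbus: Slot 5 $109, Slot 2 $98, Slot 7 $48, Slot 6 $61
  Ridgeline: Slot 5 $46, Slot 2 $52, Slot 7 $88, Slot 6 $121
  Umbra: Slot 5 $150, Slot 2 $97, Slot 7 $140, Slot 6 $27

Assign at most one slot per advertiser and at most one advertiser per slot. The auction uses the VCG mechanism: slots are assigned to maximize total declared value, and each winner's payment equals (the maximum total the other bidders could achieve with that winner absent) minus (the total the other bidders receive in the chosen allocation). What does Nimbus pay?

Nimbus pays $10.

Efficient allocation: Larkspur→Slot 2 ($132), Nimbus→Slot 5 ($109), Ridgeline→Slot 6 ($121), Umbra→Slot 7 ($140); total welfare W = $502.
Nimbus receives Slot 5 at value $109, so the others get W − 109 = $393.
Without Nimbus: best allocation of the remaining 3 bidders over all 4 slots is Larkspur→Slot 2 ($132), Ridgeline→Slot 6 ($121), Umbra→Slot 5 ($150), total $403.
VCG payment = (others' best without Nimbus) − (others' welfare with Nimbus) = 403 − 393 = $10.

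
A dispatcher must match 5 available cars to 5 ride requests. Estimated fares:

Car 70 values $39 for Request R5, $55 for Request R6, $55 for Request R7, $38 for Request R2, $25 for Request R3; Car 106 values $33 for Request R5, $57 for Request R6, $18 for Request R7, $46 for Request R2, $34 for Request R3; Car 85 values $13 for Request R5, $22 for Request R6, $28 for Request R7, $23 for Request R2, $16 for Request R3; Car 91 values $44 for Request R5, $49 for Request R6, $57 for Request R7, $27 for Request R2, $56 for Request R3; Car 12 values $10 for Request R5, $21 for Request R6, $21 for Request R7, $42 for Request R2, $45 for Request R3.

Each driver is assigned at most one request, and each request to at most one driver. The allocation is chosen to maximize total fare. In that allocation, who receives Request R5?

Car 91 receives Request R5.

Optimal: Car 70→Request R7 ($55), Car 106→Request R6 ($57), Car 85→Request R2 ($23), Car 91→Request R5 ($44), Car 12→Request R3 ($45) — total 55+57+23+44+45 = $224.
Column-greedy (each request in turn goes to its best remaining driver) gives $214, worse by 10.
Next-best assignment: Car 70→Request R7, Car 106→Request R6, Car 85→Request R5, Car 91→Request R3, Car 12→Request R2 = $223.
No other one-to-one assignment exceeds $224.
Car 91's own top request is Request R7 ($57), but forcing Car 91→Request R7 and reassigning the rest optimally gives only $221 — worse by 3.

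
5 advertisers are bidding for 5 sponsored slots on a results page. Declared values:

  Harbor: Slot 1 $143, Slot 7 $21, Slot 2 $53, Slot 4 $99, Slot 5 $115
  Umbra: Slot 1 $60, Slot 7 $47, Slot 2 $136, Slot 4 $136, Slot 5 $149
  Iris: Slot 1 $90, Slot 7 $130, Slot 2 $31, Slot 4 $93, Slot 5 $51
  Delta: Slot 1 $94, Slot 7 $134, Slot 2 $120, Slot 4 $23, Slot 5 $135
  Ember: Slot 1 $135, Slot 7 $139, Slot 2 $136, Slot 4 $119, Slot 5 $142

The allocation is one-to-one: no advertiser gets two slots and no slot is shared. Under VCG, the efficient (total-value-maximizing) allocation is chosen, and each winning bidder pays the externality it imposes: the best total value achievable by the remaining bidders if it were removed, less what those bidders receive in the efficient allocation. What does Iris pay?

Efficient allocation: Harbor→Slot 1 ($143), Umbra→Slot 4 ($136), Iris→Slot 7 ($130), Delta→Slot 5 ($135), Ember→Slot 2 ($136); total welfare W = $680.
Iris receives Slot 7 at value $130, so the others get W − 130 = $550.
Without Iris: best allocation of the remaining 4 bidders over all 5 slots is Harbor→Slot 1 ($143), Umbra→Slot 5 ($149), Delta→Slot 7 ($134), Ember→Slot 2 ($136), total $562.
VCG payment = (others' best without Iris) − (others' welfare with Iris) = 562 − 550 = $12.

Iris pays $12.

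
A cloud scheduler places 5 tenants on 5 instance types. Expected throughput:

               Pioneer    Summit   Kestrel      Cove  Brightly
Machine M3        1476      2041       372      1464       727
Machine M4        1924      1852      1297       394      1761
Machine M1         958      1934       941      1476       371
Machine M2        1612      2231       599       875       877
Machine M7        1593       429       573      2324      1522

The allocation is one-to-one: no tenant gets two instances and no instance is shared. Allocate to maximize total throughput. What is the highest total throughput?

Maximum total: 8733 ops/s

Optimal: Pioneer→Machine M3 (1476 ops/s), Summit→Machine M2 (2231 ops/s), Kestrel→Machine M1 (941 ops/s), Cove→Machine M7 (2324 ops/s), Brightly→Machine M4 (1761 ops/s) — total 1476+2231+941+2324+1761 = 8733 ops/s.
Next-best assignment: Pioneer→Machine M2, Summit→Machine M3, Kestrel→Machine M1, Cove→Machine M7, Brightly→Machine M4 = 8679 ops/s.
Every other assignment is strictly worse.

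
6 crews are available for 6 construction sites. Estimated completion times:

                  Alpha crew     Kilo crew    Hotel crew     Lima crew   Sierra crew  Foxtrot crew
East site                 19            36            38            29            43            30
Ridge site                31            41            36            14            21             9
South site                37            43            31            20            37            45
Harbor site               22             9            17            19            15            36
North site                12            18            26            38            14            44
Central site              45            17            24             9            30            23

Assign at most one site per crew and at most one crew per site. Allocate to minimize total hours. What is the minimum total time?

This is a one-to-one assignment (minimum-cost bipartite matching).
Optimal: Alpha crew→East site (19 hours), Kilo crew→Harbor site (9 hours), Hotel crew→South site (31 hours), Lima crew→Central site (9 hours), Sierra crew→North site (14 hours), Foxtrot crew→Ridge site (9 hours) — total 19+9+31+9+14+9 = 91 hours.
Column-greedy (each site in turn goes to its cheapest remaining crew) gives 95 hours, worse by 4.

Minimum total: 91 hours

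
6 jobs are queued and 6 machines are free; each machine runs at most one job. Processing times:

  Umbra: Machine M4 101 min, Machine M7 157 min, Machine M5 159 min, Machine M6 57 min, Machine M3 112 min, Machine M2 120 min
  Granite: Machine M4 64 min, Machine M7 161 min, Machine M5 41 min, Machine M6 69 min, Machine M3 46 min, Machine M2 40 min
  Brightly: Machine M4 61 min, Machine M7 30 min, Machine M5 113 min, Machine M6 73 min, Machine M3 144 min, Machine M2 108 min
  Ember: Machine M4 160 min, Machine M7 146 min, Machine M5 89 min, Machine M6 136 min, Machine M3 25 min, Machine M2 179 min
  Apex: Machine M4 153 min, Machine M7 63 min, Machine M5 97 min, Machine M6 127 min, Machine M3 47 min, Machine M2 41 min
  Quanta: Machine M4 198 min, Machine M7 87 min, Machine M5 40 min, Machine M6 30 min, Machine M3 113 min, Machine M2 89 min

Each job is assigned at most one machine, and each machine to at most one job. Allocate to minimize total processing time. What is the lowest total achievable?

Min total: 257 min

Optimal: Umbra→Machine M6 (57 min), Granite→Machine M4 (64 min), Brightly→Machine M7 (30 min), Ember→Machine M3 (25 min), Apex→Machine M2 (41 min), Quanta→Machine M5 (40 min) — total 57+64+30+25+41+40 = 257 min.
Min-entry greedy (repeatedly take the single cheapest remaining cell) gives 323 min, worse by 66.
Next-best assignment: Umbra→Machine M4, Granite→Machine M5, Brightly→Machine M7, Ember→Machine M3, Apex→Machine M2, Quanta→Machine M6 = 268 min.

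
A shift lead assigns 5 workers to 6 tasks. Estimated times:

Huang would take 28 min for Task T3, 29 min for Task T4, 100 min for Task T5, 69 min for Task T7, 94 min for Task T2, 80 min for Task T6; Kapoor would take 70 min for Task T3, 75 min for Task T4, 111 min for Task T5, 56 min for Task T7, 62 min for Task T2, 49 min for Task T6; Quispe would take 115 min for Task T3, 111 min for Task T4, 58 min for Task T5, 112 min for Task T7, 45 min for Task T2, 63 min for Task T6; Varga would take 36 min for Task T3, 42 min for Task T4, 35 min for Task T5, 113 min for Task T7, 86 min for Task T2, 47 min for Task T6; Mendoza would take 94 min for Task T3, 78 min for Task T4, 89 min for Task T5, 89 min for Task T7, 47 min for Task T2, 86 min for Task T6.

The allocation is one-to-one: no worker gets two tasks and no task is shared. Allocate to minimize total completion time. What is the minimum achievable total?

This is the linear assignment problem.
Optimal: Huang→Task T4 (29 min), Kapoor→Task T6 (49 min), Quispe→Task T5 (58 min), Varga→Task T3 (36 min), Mendoza→Task T2 (47 min) — total 29+49+58+36+47 = 219 min.
Row-greedy (each worker in turn takes its cheapest remaining task) gives 235 min, worse by 16.
Swapping Huang↔Kapoor (Huang→Task T6 80 min, Kapoor→Task T4 75 min) adds 77.

Min total: 219 min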